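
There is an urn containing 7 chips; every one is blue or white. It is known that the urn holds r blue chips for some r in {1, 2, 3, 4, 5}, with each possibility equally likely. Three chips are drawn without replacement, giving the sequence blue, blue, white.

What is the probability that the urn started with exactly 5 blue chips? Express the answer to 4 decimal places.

0.3636

Under each hypothesis, the probability of the observed sequence is: P(data | r = 1) = (1/7)(0/6) = 0; P(data | r = 2) = (2/7)(1/6)(5/5) = 1/21; P(data | r = 3) = (3/7)(2/6)(4/5) = 4/35; P(data | r = 4) = (4/7)(3/6)(3/5) = 6/35; P(data | r = 5) = (5/7)(4/6)(2/5) = 4/21.
Multiplying each by its prior: 1/5 · 0 = 0, 1/5 · 1/21 = 1/105, 1/5 · 4/35 = 4/175, 1/5 · 6/35 = 6/175, 1/5 · 4/21 = 4/105; with total 11/105.
By Bayes' rule, P(r = 5 | data) = (4/105) / (11/105) = 4/11.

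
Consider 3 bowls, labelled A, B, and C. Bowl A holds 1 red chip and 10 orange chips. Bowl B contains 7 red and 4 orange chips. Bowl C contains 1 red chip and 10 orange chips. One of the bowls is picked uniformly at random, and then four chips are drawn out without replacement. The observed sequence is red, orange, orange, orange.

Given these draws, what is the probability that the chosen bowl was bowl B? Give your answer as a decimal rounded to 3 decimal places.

0.104

For each hypothesis, P(data | H) works out to: P(data | bowl A) = (1/11)(10/10)(9/9)(8/8) = 1/11; P(data | bowl B) = (7/11)(4/10)(3/9)(2/8) = 7/330; P(data | bowl C) = (1/11)(10/10)(9/9)(8/8) = 1/11.
The prior-weighted likelihoods are 1/3 · 1/11 = 1/33, 1/3 · 7/330 = 7/990, 1/3 · 1/11 = 1/33; summing to 67/990.
Hence P(bowl B | data) = (7/990) / (67/990) = 7/67.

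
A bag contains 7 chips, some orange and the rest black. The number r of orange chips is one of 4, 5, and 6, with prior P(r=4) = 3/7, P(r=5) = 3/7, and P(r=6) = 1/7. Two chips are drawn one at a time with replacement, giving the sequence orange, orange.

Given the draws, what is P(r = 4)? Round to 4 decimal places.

Compute the likelihood of the observed sequence for each case: P(data | r = 4) = (4/7)(4/7) = 16/49; P(data | r = 5) = (5/7)(5/7) = 25/49; P(data | r = 6) = (6/7)(6/7) = 36/49.
Weighting by the prior gives 3/7 · 16/49 = 48/343, 3/7 · 25/49 = 75/343, 1/7 · 36/49 = 36/343; with total 159/343.
So P(r = 4 | data) = (48/343) / (159/343) = 16/53.

0.3019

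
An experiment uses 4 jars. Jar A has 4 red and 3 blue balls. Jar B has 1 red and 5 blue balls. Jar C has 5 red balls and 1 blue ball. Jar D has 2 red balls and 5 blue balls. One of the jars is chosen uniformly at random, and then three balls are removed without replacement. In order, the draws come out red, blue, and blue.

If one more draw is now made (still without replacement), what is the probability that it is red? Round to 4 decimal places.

0.2828

The likelihood of the observed sequence under each hypothesis: P(data | jar A) = (4/7)(3/6)(2/5) = 4/35; P(data | jar B) = (1/6)(5/5)(4/4) = 1/6; P(data | jar C) = (5/6)(1/5)(0/4) = 0; P(data | jar D) = (2/7)(5/6)(4/5) = 4/21.
Multiplying each by its prior: 1/4 · 4/35 = 1/35, 1/4 · 1/6 = 1/24, 1/4 · 0 = 0, 1/4 · 4/21 = 1/21; with total 33/280.
Normalising, the posterior is P(jar A | data) = 8/33, P(jar B | data) = 35/99, P(jar C | data) = 0, P(jar D | data) = 40/99.
Averaging over the posterior, P(red next | data) = (3/4)(8/33) + (0)(35/99) + (1/4)(40/99) = 28/99.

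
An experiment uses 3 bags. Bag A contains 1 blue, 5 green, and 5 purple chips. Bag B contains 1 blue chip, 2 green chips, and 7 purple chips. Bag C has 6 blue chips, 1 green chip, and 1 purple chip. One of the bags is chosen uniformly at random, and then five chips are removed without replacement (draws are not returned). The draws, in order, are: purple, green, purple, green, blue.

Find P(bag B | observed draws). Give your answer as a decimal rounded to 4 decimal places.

0.2780

Compute the likelihood of the observed sequence for each case: P(data | bag A) = (5/11)(5/10)(4/9)(4/8)(1/7) = 0.007215; P(data | bag B) = (7/10)(2/9)(6/8)(1/7)(1/6) = 0.0027778; P(data | bag C) = (1/8)(1/7)(0/6) = 0.
The prior-weighted likelihoods are 1/3 · 0.007215 = 0.002405, 1/3 · 0.0027778 = 0.00092593, 1/3 · 0 = 0; with total 0.0033309.
Therefore the posterior P(bag B | data) = (0.00092593) / (0.0033309) = 0.27798.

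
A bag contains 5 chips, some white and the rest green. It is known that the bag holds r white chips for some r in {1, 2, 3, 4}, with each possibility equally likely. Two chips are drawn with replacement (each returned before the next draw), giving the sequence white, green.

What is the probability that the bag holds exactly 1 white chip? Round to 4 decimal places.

The likelihood of the observed sequence under each hypothesis: P(data | r = 1) = (1/5)(4/5) = 4/25; P(data | r = 2) = (2/5)(3/5) = 6/25; P(data | r = 3) = (3/5)(2/5) = 6/25; P(data | r = 4) = (4/5)(1/5) = 4/25.
Weighting by the prior gives 1/4 · 4/25 = 1/25, 1/4 · 6/25 = 3/50, 1/4 · 6/25 = 3/50, 1/4 · 4/25 = 1/25; summing to 1/5.
So P(r = 1 | data) = (1/25) / (1/5) = 1/5.

0.2000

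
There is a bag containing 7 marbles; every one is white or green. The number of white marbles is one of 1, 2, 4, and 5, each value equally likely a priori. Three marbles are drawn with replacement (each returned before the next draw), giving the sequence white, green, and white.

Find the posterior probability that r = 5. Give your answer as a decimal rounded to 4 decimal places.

0.4032

Under each hypothesis, the probability of the observed sequence is: P(data | r = 1) = (1/7)(6/7)(1/7) = 6/343; P(data | r = 2) = (2/7)(5/7)(2/7) = 20/343; P(data | r = 4) = (4/7)(3/7)(4/7) = 48/343; P(data | r = 5) = (5/7)(2/7)(5/7) = 50/343.
The prior-weighted likelihoods are 1/4 · 6/343 = 3/686, 1/4 · 20/343 = 5/343, 1/4 · 48/343 = 12/343, 1/4 · 50/343 = 25/686; summing to 31/343.
Therefore the posterior P(r = 5 | data) = (25/686) / (31/343) = 25/62.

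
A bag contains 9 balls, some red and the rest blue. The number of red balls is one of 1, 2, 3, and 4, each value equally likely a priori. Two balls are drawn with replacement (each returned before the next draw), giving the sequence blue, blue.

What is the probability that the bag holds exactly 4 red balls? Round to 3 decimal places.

0.144

Compute the likelihood of the observed sequence for each case: P(data | r = 1) = (8/9)(8/9) = 64/81; P(data | r = 2) = (7/9)(7/9) = 49/81; P(data | r = 3) = (6/9)(6/9) = 4/9; P(data | r = 4) = (5/9)(5/9) = 25/81.
Weighting by the prior gives 1/4 · 64/81 = 16/81, 1/4 · 49/81 = 49/324, 1/4 · 4/9 = 1/9, 1/4 · 25/81 = 25/324; with total 29/54.
By Bayes' rule, P(r = 4 | data) = (25/324) / (29/54) = 25/174.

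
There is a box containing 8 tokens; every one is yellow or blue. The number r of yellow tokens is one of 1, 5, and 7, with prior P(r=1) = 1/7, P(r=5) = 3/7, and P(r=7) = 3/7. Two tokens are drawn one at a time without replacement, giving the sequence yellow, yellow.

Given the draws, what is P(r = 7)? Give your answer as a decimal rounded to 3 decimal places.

For each hypothesis, P(data | H) works out to: P(data | r = 1) = (1/8)(0/7) = 0; P(data | r = 5) = (5/8)(4/7) = 5/14; P(data | r = 7) = (7/8)(6/7) = 3/4.
Weighting by the prior gives 1/7 · 0 = 0, 3/7 · 5/14 = 15/98, 3/7 · 3/4 = 9/28; with total 93/196.
So P(r = 7 | data) = (9/28) / (93/196) = 21/31.

0.677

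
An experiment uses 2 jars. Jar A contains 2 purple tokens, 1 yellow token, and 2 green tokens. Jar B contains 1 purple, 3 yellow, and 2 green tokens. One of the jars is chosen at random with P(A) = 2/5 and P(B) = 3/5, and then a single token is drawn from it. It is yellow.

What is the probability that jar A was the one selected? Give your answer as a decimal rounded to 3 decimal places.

Under each hypothesis, the probability of this draw is: P(data | jar A) = (1/5) = 1/5; P(data | jar B) = (3/6) = 1/2.
Weighting by the prior gives 2/5 · 1/5 = 2/25, 3/5 · 1/2 = 3/10; summing to 19/50.
By Bayes' rule, P(jar A | data) = (2/25) / (19/50) = 4/19.

0.211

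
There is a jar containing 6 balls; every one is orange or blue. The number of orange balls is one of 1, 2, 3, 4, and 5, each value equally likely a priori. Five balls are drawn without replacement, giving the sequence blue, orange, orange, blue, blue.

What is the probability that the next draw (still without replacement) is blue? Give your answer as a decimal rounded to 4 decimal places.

Under each hypothesis, the probability of the observed sequence is: P(data | r = 1) = (5/6)(1/5)(0/4) = 0; P(data | r = 2) = (4/6)(2/5)(1/4)(3/3)(2/2) = 1/15; P(data | r = 3) = (3/6)(3/5)(2/4)(2/3)(1/2) = 1/20; P(data | r = 4) = (2/6)(4/5)(3/4)(1/3)(0/2) = 0; P(data | r = 5) = (1/6)(5/5)(4/4)(0/3) = 0.
Weighting by the prior gives 1/5 · 0 = 0, 1/5 · 1/15 = 1/75, 1/5 · 1/20 = 1/100, 1/5 · 0 = 0, 1/5 · 0 = 0; summing to 7/300.
Normalising, the posterior is P(r = 1 | data) = 0, P(r = 2 | data) = 4/7, P(r = 3 | data) = 3/7, P(r = 4 | data) = 0, P(r = 5 | data) = 0.
So P(blue next | data) = Σ P(blue next | H) P(H | data) = (1)(4/7) + (0)(3/7) = 4/7.

0.5714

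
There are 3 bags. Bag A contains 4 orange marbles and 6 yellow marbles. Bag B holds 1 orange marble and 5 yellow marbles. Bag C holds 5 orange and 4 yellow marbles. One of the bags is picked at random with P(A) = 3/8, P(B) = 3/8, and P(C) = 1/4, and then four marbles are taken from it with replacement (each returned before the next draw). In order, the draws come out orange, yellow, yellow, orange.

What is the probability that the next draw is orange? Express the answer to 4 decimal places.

Under each hypothesis, the probability of the observed sequence is: P(data | bag A) = (4/10)(6/10)(6/10)(4/10) = 0.0576; P(data | bag B) = (1/6)(5/6)(5/6)(1/6) = 0.01929; P(data | bag C) = (5/9)(4/9)(4/9)(5/9) = 0.060966.
Weighting by the prior gives 3/8 · 0.0576 = 0.0216, 3/8 · 0.01929 = 0.0072338, 1/4 · 0.060966 = 0.015242; these sum to 0.044075.
Normalising, the posterior is P(bag A | data) = 0.49007, P(bag B | data) = 0.16412, P(bag C | data) = 0.34581.
Averaging over the posterior, P(orange next | data) = (2/5)(0.49007) + (1/6)(0.16412) + (5/9)(0.34581) = 0.4155.

0.4155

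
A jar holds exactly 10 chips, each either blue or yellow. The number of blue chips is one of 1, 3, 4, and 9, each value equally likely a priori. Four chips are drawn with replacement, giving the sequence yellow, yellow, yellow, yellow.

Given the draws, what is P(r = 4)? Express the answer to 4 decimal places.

The likelihood of the observed sequence under each hypothesis: P(data | r = 1) = (9/10)(9/10)(9/10)(9/10) = 0.6561; P(data | r = 3) = (7/10)(7/10)(7/10)(7/10) = 0.2401; P(data | r = 4) = (6/10)(6/10)(6/10)(6/10) = 0.1296; P(data | r = 9) = (1/10)(1/10)(1/10)(1/10) = 0.0001.
The prior-weighted likelihoods are 1/4 · 0.6561 = 0.16403, 1/4 · 0.2401 = 0.060025, 1/4 · 0.1296 = 0.0324, 1/4 · 0.0001 = 2.5e-05; summing to 0.25648.
Hence P(r = 4 | data) = (0.0324) / (0.25648) = 0.12633.

0.1263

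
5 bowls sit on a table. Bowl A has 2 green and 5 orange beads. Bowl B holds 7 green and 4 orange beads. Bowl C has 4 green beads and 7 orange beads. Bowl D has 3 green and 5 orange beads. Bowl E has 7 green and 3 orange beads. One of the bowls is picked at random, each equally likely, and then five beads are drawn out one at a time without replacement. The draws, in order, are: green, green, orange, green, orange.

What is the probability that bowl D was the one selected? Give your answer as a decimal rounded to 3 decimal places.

0.145

The likelihood of the observed sequence under each hypothesis: P(data | bowl A) = (2/7)(1/6)(5/5)(0/4) = 0; P(data | bowl B) = (7/11)(6/10)(4/9)(5/8)(3/7) = 0.045455; P(data | bowl C) = (4/11)(3/10)(7/9)(2/8)(6/7) = 0.018182; P(data | bowl D) = (3/8)(2/7)(5/6)(1/5)(4/4) = 0.017857; P(data | bowl E) = (7/10)(6/9)(3/8)(5/7)(2/6) = 0.041667.
Weighting by the prior gives 1/5 · 0 = 0, 1/5 · 0.045455 = 0.0090909, 1/5 · 0.018182 = 0.0036364, 1/5 · 0.017857 = 0.0035714, 1/5 · 0.041667 = 0.0083333; these sum to 0.024632.
So P(bowl D | data) = (0.0035714) / (0.024632) = 0.14499.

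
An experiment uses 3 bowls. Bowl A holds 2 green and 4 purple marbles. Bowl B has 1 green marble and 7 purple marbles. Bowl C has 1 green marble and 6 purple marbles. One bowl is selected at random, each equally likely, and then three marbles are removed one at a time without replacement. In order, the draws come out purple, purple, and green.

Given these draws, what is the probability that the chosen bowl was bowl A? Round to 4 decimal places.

Under each hypothesis, the probability of the observed sequence is: P(data | bowl A) = (4/6)(3/5)(2/4) = 1/5; P(data | bowl B) = (7/8)(6/7)(1/6) = 1/8; P(data | bowl C) = (6/7)(5/6)(1/5) = 1/7.
Weighting by the prior gives 1/3 · 1/5 = 1/15, 1/3 · 1/8 = 1/24, 1/3 · 1/7 = 1/21; with total 131/840.
Therefore the posterior P(bowl A | data) = (1/15) / (131/840) = 56/131.

0.4275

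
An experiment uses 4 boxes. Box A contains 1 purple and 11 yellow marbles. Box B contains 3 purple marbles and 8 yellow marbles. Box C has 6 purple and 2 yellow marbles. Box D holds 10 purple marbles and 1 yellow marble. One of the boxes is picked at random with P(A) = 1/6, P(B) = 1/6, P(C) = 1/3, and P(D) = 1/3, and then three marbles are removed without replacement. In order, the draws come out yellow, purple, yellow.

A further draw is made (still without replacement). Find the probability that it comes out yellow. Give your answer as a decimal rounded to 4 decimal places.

0.6491

The likelihood of the observed sequence under each hypothesis: P(data | box A) = (11/12)(1/11)(10/10) = 0.083333; P(data | box B) = (8/11)(3/10)(7/9) = 0.1697; P(data | box C) = (2/8)(6/7)(1/6) = 0.035714; P(data | box D) = (1/11)(10/10)(0/9) = 0.
Weighting by the prior gives 1/6 · 0.083333 = 0.013889, 1/6 · 0.1697 = 0.028283, 1/3 · 0.035714 = 0.011905, 1/3 · 0 = 0; summing to 0.054076.
Normalising, the posterior is P(box A | data) = 0.25684, P(box B | data) = 0.52302, P(box C | data) = 0.22015, P(box D | data) = 0.
Averaging over the posterior, P(yellow next | data) = (1)(0.25684) + (3/4)(0.52302) + (0)(0.22015) = 0.6491.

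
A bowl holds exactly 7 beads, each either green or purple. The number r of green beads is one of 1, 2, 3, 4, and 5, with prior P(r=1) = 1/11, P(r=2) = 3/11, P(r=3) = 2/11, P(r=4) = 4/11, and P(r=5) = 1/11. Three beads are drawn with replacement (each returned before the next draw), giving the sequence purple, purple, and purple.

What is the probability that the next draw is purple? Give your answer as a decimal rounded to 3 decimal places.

0.688

The likelihood of the observed sequence under each hypothesis: P(data | r = 1) = (6/7)(6/7)(6/7) = 0.62974; P(data | r = 2) = (5/7)(5/7)(5/7) = 0.36443; P(data | r = 3) = (4/7)(4/7)(4/7) = 0.18659; P(data | r = 4) = (3/7)(3/7)(3/7) = 0.078717; P(data | r = 5) = (2/7)(2/7)(2/7) = 0.023324.
Weighting by the prior gives 1/11 · 0.62974 = 0.057249, 3/11 · 0.36443 = 0.09939, 2/11 · 0.18659 = 0.033925, 4/11 · 0.078717 = 0.028624, 1/11 · 0.023324 = 0.0021203; with total 0.22131.
The posterior is then P(r = 1 | data) = 0.25868, P(r = 2 | data) = 0.4491, P(r = 3 | data) = 0.15329, P(r = 4 | data) = 0.12934, P(r = 5 | data) = 0.0095808.
Averaging over the posterior, P(purple next | data) = (6/7)(0.25868) + (5/7)(0.4491) + (4/7)(0.15329) + (3/7)(0.12934) + (2/7)(0.0095808) = 0.68828.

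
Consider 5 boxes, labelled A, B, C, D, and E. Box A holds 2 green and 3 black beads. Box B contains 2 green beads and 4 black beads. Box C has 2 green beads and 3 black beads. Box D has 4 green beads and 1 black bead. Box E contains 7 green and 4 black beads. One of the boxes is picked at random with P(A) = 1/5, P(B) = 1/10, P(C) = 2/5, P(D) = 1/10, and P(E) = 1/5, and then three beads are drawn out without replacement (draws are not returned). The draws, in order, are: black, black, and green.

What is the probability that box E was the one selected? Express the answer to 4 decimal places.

0.1081

Under each hypothesis, the probability of the observed sequence is: P(data | box A) = (3/5)(2/4)(2/3) = 0.2; P(data | box B) = (4/6)(3/5)(2/4) = 0.2; P(data | box C) = (3/5)(2/4)(2/3) = 0.2; P(data | box D) = (1/5)(0/4) = 0; P(data | box E) = (4/11)(3/10)(7/9) = 0.084848.
Weighting by the prior gives 1/5 · 0.2 = 0.04, 1/10 · 0.2 = 0.02, 2/5 · 0.2 = 0.08, 1/10 · 0 = 0, 1/5 · 0.084848 = 0.01697; summing to 0.15697.
By Bayes' rule, P(box E | data) = (0.01697) / (0.15697) = 0.10811.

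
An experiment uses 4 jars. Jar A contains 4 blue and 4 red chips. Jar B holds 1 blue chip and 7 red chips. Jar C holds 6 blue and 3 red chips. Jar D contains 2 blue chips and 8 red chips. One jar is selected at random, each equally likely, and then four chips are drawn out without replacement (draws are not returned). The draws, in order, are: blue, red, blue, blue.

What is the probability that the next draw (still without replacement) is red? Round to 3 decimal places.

0.514

Compute the likelihood of the observed sequence for each case: P(data | jar A) = (4/8)(4/7)(3/6)(2/5) = 2/35; P(data | jar B) = (1/8)(7/7)(0/6) = 0; P(data | jar C) = (6/9)(3/8)(5/7)(4/6) = 5/42; P(data | jar D) = (2/10)(8/9)(1/8)(0/7) = 0.
Weighting by the prior gives 1/4 · 2/35 = 1/70, 1/4 · 0 = 0, 1/4 · 5/42 = 5/168, 1/4 · 0 = 0; with total 37/840.
Dividing through by the total gives posterior P(jar A | data) = 12/37, P(jar B | data) = 0, P(jar C | data) = 25/37, P(jar D | data) = 0.
Averaging over the posterior, P(red next | data) = (3/4)(12/37) + (2/5)(25/37) = 19/37.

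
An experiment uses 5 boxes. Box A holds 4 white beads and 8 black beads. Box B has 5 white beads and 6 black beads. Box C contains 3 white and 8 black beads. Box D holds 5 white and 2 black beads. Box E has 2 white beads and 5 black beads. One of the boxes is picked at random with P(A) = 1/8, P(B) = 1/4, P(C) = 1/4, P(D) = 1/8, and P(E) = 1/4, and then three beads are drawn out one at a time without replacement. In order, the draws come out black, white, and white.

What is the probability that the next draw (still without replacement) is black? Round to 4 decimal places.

The likelihood of the observed sequence under each hypothesis: P(data | box A) = (8/12)(4/11)(3/10) = 0.072727; P(data | box B) = (6/11)(5/10)(4/9) = 0.12121; P(data | box C) = (8/11)(3/10)(2/9) = 0.048485; P(data | box D) = (2/7)(5/6)(4/5) = 0.19048; P(data | box E) = (5/7)(2/6)(1/5) = 0.047619.
Multiplying each by its prior: 1/8 · 0.072727 = 0.0090909, 1/4 · 0.12121 = 0.030303, 1/4 · 0.048485 = 0.012121, 1/8 · 0.19048 = 0.02381, 1/4 · 0.047619 = 0.011905; these sum to 0.087229.
Dividing through by the total gives posterior P(box A | data) = 0.10422, P(box B | data) = 0.34739, P(box C | data) = 0.13896, P(box D | data) = 0.27295, P(box E | data) = 0.13648.
So P(black next | data) = Σ P(black next | H) P(H | data) = (7/9)(0.10422) + (5/8)(0.34739) + (7/8)(0.13896) + (1/4)(0.27295) + (1)(0.13648) = 0.62448.

0.6245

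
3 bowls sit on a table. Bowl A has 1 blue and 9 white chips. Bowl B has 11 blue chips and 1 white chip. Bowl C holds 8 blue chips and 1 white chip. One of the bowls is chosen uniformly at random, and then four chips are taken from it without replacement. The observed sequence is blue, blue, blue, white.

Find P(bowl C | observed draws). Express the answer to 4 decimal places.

For each hypothesis, P(data | H) works out to: P(data | bowl A) = (1/10)(0/9) = 0; P(data | bowl B) = (11/12)(10/11)(9/10)(1/9) = 1/12; P(data | bowl C) = (8/9)(7/8)(6/7)(1/6) = 1/9.
The prior-weighted likelihoods are 1/3 · 0 = 0, 1/3 · 1/12 = 1/36, 1/3 · 1/9 = 1/27; summing to 7/108.
By Bayes' rule, P(bowl C | data) = (1/27) / (7/108) = 4/7.

0.5714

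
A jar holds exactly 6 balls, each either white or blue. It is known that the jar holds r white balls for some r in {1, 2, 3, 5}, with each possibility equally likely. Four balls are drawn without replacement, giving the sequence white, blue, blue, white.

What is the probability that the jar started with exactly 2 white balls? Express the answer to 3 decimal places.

Compute the likelihood of the observed sequence for each case: P(data | r = 1) = (1/6)(5/5)(4/4)(0/3) = 0; P(data | r = 2) = (2/6)(4/5)(3/4)(1/3) = 1/15; P(data | r = 3) = (3/6)(3/5)(2/4)(2/3) = 1/10; P(data | r = 5) = (5/6)(1/5)(0/4) = 0.
Weighting by the prior gives 1/4 · 0 = 0, 1/4 · 1/15 = 1/60, 1/4 · 1/10 = 1/40, 1/4 · 0 = 0; summing to 1/24.
By Bayes' rule, P(r = 2 | data) = (1/60) / (1/24) = 2/5.

0.400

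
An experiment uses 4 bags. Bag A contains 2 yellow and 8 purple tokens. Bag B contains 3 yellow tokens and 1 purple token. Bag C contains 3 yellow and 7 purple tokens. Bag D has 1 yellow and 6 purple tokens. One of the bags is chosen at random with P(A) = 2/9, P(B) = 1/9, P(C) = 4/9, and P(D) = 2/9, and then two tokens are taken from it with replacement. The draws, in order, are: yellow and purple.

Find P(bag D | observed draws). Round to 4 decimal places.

The likelihood of the observed sequence under each hypothesis: P(data | bag A) = (2/10)(8/10) = 0.16; P(data | bag B) = (3/4)(1/4) = 0.1875; P(data | bag C) = (3/10)(7/10) = 0.21; P(data | bag D) = (1/7)(6/7) = 0.12245.
Multiplying each by its prior: 2/9 · 0.16 = 0.035556, 1/9 · 0.1875 = 0.020833, 4/9 · 0.21 = 0.093333, 2/9 · 0.12245 = 0.027211; summing to 0.17693.
By Bayes' rule, P(bag D | data) = (0.027211) / (0.17693) = 0.15379.

0.1538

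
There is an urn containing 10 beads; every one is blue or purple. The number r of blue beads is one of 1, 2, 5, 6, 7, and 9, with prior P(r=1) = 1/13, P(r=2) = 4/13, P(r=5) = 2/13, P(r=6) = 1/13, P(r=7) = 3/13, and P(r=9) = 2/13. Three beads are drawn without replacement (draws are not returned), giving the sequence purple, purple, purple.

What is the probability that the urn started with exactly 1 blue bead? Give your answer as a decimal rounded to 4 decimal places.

Compute the likelihood of the observed sequence for each case: P(data | r = 1) = (9/10)(8/9)(7/8) = 7/10; P(data | r = 2) = (8/10)(7/9)(6/8) = 7/15; P(data | r = 5) = (5/10)(4/9)(3/8) = 1/12; P(data | r = 6) = (4/10)(3/9)(2/8) = 1/30; P(data | r = 7) = (3/10)(2/9)(1/8) = 1/120; P(data | r = 9) = (1/10)(0/9) = 0.
The prior-weighted likelihoods are 1/13 · 7/10 = 7/130, 4/13 · 7/15 = 28/195, 2/13 · 1/12 = 1/78, 1/13 · 1/30 = 1/390, 3/13 · 1/120 = 1/520, 2/13 · 0 = 0; these sum to 67/312.
Therefore the posterior P(r = 1 | data) = (7/130) / (67/312) = 84/335.

0.2507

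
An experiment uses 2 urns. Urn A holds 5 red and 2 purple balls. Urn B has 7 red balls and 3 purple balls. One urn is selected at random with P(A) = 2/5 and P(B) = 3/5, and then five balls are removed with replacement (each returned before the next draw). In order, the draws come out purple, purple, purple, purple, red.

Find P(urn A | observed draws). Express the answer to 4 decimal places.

0.3588

For each hypothesis, P(data | H) works out to: P(data | urn A) = (2/7)(2/7)(2/7)(2/7)(5/7) = 0.0047599; P(data | urn B) = (3/10)(3/10)(3/10)(3/10)(7/10) = 0.00567.
Multiplying each by its prior: 2/5 · 0.0047599 = 0.001904, 3/5 · 0.00567 = 0.003402; summing to 0.005306.
By Bayes' rule, P(urn A | data) = (0.001904) / (0.005306) = 0.35884.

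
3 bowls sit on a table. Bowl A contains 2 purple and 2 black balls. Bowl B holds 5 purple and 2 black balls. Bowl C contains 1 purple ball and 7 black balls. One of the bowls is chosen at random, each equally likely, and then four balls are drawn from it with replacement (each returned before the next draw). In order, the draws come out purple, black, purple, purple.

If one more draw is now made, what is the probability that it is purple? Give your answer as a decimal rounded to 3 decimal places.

0.629

The likelihood of the observed sequence under each hypothesis: P(data | bowl A) = (2/4)(2/4)(2/4)(2/4) = 0.0625; P(data | bowl B) = (5/7)(2/7)(5/7)(5/7) = 0.10412; P(data | bowl C) = (1/8)(7/8)(1/8)(1/8) = 0.001709.
Weighting by the prior gives 1/3 · 0.0625 = 0.020833, 1/3 · 0.10412 = 0.034708, 1/3 · 0.001709 = 0.00056966; these sum to 0.056111.
The posterior is then P(bowl A | data) = 0.37129, P(bowl B | data) = 0.61856, P(bowl C | data) = 0.010152.
So P(purple next | data) = Σ P(purple next | H) P(H | data) = (1/2)(0.37129) + (5/7)(0.61856) + (1/8)(0.010152) = 0.62874.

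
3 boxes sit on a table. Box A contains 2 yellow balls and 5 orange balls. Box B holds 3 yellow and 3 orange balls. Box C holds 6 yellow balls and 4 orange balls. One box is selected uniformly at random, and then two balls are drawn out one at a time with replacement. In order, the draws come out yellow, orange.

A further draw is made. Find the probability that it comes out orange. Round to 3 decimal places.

0.528

The likelihood of the observed sequence under each hypothesis: P(data | box A) = (2/7)(5/7) = 0.20408; P(data | box B) = (3/6)(3/6) = 0.25; P(data | box C) = (6/10)(4/10) = 0.24.
The prior-weighted likelihoods are 1/3 · 0.20408 = 0.068027, 1/3 · 0.25 = 0.083333, 1/3 · 0.24 = 0.08; these sum to 0.23136.
Dividing through by the total gives posterior P(box A | data) = 0.29403, P(box B | data) = 0.36019, P(box C | data) = 0.34578.
Averaging over the posterior, P(orange next | data) = (5/7)(0.29403) + (1/2)(0.36019) + (2/5)(0.34578) = 0.52843.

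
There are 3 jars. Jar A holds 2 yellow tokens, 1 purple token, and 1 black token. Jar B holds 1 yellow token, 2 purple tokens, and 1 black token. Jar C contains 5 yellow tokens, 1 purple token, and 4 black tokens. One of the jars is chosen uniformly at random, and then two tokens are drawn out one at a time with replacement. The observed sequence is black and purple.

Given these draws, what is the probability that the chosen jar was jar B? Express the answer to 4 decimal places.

0.5495

For each hypothesis, P(data | H) works out to: P(data | jar A) = (1/4)(1/4) = 0.0625; P(data | jar B) = (1/4)(2/4) = 0.125; P(data | jar C) = (4/10)(1/10) = 0.04.
Multiplying each by its prior: 1/3 · 0.0625 = 0.020833, 1/3 · 0.125 = 0.041667, 1/3 · 0.04 = 0.013333; summing to 0.075833.
So P(jar B | data) = (0.041667) / (0.075833) = 0.54945.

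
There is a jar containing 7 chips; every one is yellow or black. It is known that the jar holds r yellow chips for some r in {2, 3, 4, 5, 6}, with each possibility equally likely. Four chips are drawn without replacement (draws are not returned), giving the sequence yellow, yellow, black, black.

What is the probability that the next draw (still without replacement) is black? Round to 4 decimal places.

0.5000

Compute the likelihood of the observed sequence for each case: P(data | r = 2) = (2/7)(1/6)(5/5)(4/4) = 1/21; P(data | r = 3) = (3/7)(2/6)(4/5)(3/4) = 3/35; P(data | r = 4) = (4/7)(3/6)(3/5)(2/4) = 3/35; P(data | r = 5) = (5/7)(4/6)(2/5)(1/4) = 1/21; P(data | r = 6) = (6/7)(5/6)(1/5)(0/4) = 0.
Multiplying each by its prior: 1/5 · 1/21 = 1/105, 1/5 · 3/35 = 3/175, 1/5 · 3/35 = 3/175, 1/5 · 1/21 = 1/105, 1/5 · 0 = 0; with total 4/75.
The posterior is then P(r = 2 | data) = 5/28, P(r = 3 | data) = 9/28, P(r = 4 | data) = 9/28, P(r = 5 | data) = 5/28, P(r = 6 | data) = 0.
So P(black next | data) = Σ P(black next | H) P(H | data) = (1)(5/28) + (2/3)(9/28) + (1/3)(9/28) + (0)(5/28) = 1/2.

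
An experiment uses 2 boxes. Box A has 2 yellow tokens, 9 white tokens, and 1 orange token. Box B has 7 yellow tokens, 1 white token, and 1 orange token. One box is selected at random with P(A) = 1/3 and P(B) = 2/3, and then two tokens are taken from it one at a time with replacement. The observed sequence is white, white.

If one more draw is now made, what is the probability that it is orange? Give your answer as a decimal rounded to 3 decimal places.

0.085

The likelihood of the observed sequence under each hypothesis: P(data | box A) = (9/12)(9/12) = 0.5625; P(data | box B) = (1/9)(1/9) = 0.012346.
Multiplying each by its prior: 1/3 · 0.5625 = 0.1875, 2/3 · 0.012346 = 0.0082305; these sum to 0.19573.
Dividing through by the total gives posterior P(box A | data) = 0.95795, P(box B | data) = 0.04205.
The predictive probability is P(orange next | data) = (1/12)(0.95795) + (1/9)(0.04205) = 0.084501.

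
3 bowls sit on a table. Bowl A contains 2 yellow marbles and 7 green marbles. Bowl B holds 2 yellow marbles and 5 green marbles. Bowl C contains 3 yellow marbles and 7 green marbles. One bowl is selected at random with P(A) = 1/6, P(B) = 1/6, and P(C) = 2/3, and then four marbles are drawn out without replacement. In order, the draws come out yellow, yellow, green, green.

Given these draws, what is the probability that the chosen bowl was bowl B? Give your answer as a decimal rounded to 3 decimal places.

Compute the likelihood of the observed sequence for each case: P(data | bowl A) = (2/9)(1/8)(7/7)(6/6) = 0.027778; P(data | bowl B) = (2/7)(1/6)(5/5)(4/4) = 0.047619; P(data | bowl C) = (3/10)(2/9)(7/8)(6/7) = 0.05.
The prior-weighted likelihoods are 1/6 · 0.027778 = 0.0046296, 1/6 · 0.047619 = 0.0079365, 2/3 · 0.05 = 0.033333; with total 0.045899.
So P(bowl B | data) = (0.0079365) / (0.045899) = 0.17291.

0.173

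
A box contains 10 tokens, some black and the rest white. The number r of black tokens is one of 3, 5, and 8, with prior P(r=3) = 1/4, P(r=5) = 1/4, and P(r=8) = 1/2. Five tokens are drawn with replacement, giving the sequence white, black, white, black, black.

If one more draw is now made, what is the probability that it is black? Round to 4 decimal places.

0.6129

The likelihood of the observed sequence under each hypothesis: P(data | r = 3) = (7/10)(3/10)(7/10)(3/10)(3/10) = 0.01323; P(data | r = 5) = (5/10)(5/10)(5/10)(5/10)(5/10) = 0.03125; P(data | r = 8) = (2/10)(8/10)(2/10)(8/10)(8/10) = 0.02048.
The prior-weighted likelihoods are 1/4 · 0.01323 = 0.0033075, 1/4 · 0.03125 = 0.0078125, 1/2 · 0.02048 = 0.01024; these sum to 0.02136.
The posterior is then P(r = 3 | data) = 0.15485, P(r = 5 | data) = 0.36575, P(r = 8 | data) = 0.4794.
So P(black next | data) = Σ P(black next | H) P(H | data) = (3/10)(0.15485) + (1/2)(0.36575) + (4/5)(0.4794) = 0.61285.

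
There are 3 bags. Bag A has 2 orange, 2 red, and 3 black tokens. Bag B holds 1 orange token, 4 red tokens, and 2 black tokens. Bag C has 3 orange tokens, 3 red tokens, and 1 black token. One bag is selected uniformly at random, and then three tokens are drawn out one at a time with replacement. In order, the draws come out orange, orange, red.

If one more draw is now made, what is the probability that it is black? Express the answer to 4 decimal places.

The likelihood of the observed sequence under each hypothesis: P(data | bag A) = (2/7)(2/7)(2/7) = 0.023324; P(data | bag B) = (1/7)(1/7)(4/7) = 0.011662; P(data | bag C) = (3/7)(3/7)(3/7) = 0.078717.
The prior-weighted likelihoods are 1/3 · 0.023324 = 0.0077745, 1/3 · 0.011662 = 0.0038873, 1/3 · 0.078717 = 0.026239; summing to 0.037901.
The posterior is then P(bag A | data) = 0.20513, P(bag B | data) = 0.10256, P(bag C | data) = 0.69231.
The predictive probability is P(black next | data) = (3/7)(0.20513) + (2/7)(0.10256) + (1/7)(0.69231) = 0.21612.

0.2161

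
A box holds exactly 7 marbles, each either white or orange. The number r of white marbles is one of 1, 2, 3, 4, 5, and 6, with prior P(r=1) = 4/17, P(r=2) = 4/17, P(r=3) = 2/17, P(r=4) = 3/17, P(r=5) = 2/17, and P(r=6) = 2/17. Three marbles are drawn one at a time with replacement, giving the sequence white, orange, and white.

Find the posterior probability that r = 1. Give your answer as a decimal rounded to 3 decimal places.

For each hypothesis, P(data | H) works out to: P(data | r = 1) = (1/7)(6/7)(1/7) = 0.017493; P(data | r = 2) = (2/7)(5/7)(2/7) = 0.058309; P(data | r = 3) = (3/7)(4/7)(3/7) = 0.10496; P(data | r = 4) = (4/7)(3/7)(4/7) = 0.13994; P(data | r = 5) = (5/7)(2/7)(5/7) = 0.14577; P(data | r = 6) = (6/7)(1/7)(6/7) = 0.10496.
The prior-weighted likelihoods are 4/17 · 0.017493 = 0.0041159, 4/17 · 0.058309 = 0.01372, 2/17 · 0.10496 = 0.012348, 3/17 · 0.13994 = 0.024696, 2/17 · 0.14577 = 0.01715, 2/17 · 0.10496 = 0.012348; these sum to 0.084377.
By Bayes' rule, P(r = 1 | data) = (0.0041159) / (0.084377) = 0.04878.

0.049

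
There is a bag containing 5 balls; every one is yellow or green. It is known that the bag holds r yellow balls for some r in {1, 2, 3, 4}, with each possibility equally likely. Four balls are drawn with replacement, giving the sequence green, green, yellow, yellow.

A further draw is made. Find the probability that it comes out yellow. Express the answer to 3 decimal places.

Compute the likelihood of the observed sequence for each case: P(data | r = 1) = (4/5)(4/5)(1/5)(1/5) = 16/625; P(data | r = 2) = (3/5)(3/5)(2/5)(2/5) = 36/625; P(data | r = 3) = (2/5)(2/5)(3/5)(3/5) = 36/625; P(data | r = 4) = (1/5)(1/5)(4/5)(4/5) = 16/625.
Weighting by the prior gives 1/4 · 16/625 = 4/625, 1/4 · 36/625 = 9/625, 1/4 · 36/625 = 9/625, 1/4 · 16/625 = 4/625; summing to 26/625.
Dividing through by the total gives posterior P(r = 1 | data) = 2/13, P(r = 2 | data) = 9/26, P(r = 3 | data) = 9/26, P(r = 4 | data) = 2/13.
The predictive probability is P(yellow next | data) = (1/5)(2/13) + (2/5)(9/26) + (3/5)(9/26) + (4/5)(2/13) = 1/2.

0.500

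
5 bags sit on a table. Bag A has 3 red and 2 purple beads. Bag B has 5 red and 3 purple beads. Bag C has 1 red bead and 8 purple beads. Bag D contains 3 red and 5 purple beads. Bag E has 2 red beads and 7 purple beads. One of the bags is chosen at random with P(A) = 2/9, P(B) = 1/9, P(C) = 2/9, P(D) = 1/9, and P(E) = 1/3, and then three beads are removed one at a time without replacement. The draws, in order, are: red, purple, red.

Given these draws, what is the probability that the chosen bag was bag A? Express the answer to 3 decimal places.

Under each hypothesis, the probability of the observed sequence is: P(data | bag A) = (3/5)(2/4)(2/3) = 0.2; P(data | bag B) = (5/8)(3/7)(4/6) = 0.17857; P(data | bag C) = (1/9)(8/8)(0/7) = 0; P(data | bag D) = (3/8)(5/7)(2/6) = 0.089286; P(data | bag E) = (2/9)(7/8)(1/7) = 0.027778.
The prior-weighted likelihoods are 2/9 · 0.2 = 0.044444, 1/9 · 0.17857 = 0.019841, 2/9 · 0 = 0, 1/9 · 0.089286 = 0.0099206, 1/3 · 0.027778 = 0.0092593; summing to 0.083466.
Therefore the posterior P(bag A | data) = (0.044444) / (0.083466) = 0.53249.

0.532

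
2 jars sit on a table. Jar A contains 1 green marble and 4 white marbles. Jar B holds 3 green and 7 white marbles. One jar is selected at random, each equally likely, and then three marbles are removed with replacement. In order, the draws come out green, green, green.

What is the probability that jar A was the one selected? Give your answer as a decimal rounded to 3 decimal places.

Under each hypothesis, the probability of the observed sequence is: P(data | jar A) = (1/5)(1/5)(1/5) = 0.008; P(data | jar B) = (3/10)(3/10)(3/10) = 0.027.
Weighting by the prior gives 1/2 · 0.008 = 0.004, 1/2 · 0.027 = 0.0135; with total 0.0175.
So P(jar A | data) = (0.004) / (0.0175) = 0.22857.

0.229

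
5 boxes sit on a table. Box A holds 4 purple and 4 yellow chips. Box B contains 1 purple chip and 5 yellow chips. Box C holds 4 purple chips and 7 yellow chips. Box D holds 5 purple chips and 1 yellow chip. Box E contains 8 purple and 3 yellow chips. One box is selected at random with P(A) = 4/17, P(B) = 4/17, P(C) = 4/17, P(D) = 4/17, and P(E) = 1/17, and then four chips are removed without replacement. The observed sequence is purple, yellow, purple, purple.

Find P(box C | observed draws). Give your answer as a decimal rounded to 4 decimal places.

Under each hypothesis, the probability of the observed sequence is: P(data | box A) = (4/8)(4/7)(3/6)(2/5) = 0.057143; P(data | box B) = (1/6)(5/5)(0/4) = 0; P(data | box C) = (4/11)(7/10)(3/9)(2/8) = 0.021212; P(data | box D) = (5/6)(1/5)(4/4)(3/3) = 0.16667; P(data | box E) = (8/11)(3/10)(7/9)(6/8) = 0.12727.
Multiplying each by its prior: 4/17 · 0.057143 = 0.013445, 4/17 · 0 = 0, 4/17 · 0.021212 = 0.0049911, 4/17 · 0.16667 = 0.039216, 1/17 · 0.12727 = 0.0074866; with total 0.065139.
Hence P(box C | data) = (0.0049911) / (0.065139) = 0.076622.

0.0766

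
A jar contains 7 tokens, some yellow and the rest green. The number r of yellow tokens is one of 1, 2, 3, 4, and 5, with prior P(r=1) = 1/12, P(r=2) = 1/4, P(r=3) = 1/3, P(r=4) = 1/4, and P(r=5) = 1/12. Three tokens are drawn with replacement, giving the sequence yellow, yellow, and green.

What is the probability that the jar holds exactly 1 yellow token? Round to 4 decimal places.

0.0149

Under each hypothesis, the probability of the observed sequence is: P(data | r = 1) = (1/7)(1/7)(6/7) = 0.017493; P(data | r = 2) = (2/7)(2/7)(5/7) = 0.058309; P(data | r = 3) = (3/7)(3/7)(4/7) = 0.10496; P(data | r = 4) = (4/7)(4/7)(3/7) = 0.13994; P(data | r = 5) = (5/7)(5/7)(2/7) = 0.14577.
The prior-weighted likelihoods are 1/12 · 0.017493 = 0.0014577, 1/4 · 0.058309 = 0.014577, 1/3 · 0.10496 = 0.034985, 1/4 · 0.13994 = 0.034985, 1/12 · 0.14577 = 0.012148; these sum to 0.098154.
Therefore the posterior P(r = 1 | data) = (0.0014577) / (0.098154) = 0.014851.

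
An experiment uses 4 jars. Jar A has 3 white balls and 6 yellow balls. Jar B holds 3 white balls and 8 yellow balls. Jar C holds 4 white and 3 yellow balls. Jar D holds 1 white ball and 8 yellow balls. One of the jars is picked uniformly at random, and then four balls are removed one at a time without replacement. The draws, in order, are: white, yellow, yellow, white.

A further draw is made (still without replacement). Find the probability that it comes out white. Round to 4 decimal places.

0.4002

The likelihood of the observed sequence under each hypothesis: P(data | jar A) = (3/9)(6/8)(5/7)(2/6) = 0.059524; P(data | jar B) = (3/11)(8/10)(7/9)(2/8) = 0.042424; P(data | jar C) = (4/7)(3/6)(2/5)(3/4) = 0.085714; P(data | jar D) = (1/9)(8/8)(7/7)(0/6) = 0.
The prior-weighted likelihoods are 1/4 · 0.059524 = 0.014881, 1/4 · 0.042424 = 0.010606, 1/4 · 0.085714 = 0.021429, 1/4 · 0 = 0; these sum to 0.046916.
Dividing through by the total gives posterior P(jar A | data) = 0.31719, P(jar B | data) = 0.22607, P(jar C | data) = 0.45675, P(jar D | data) = 0.
So P(white next | data) = Σ P(white next | H) P(H | data) = (1/5)(0.31719) + (1/7)(0.22607) + (2/3)(0.45675) = 0.40023.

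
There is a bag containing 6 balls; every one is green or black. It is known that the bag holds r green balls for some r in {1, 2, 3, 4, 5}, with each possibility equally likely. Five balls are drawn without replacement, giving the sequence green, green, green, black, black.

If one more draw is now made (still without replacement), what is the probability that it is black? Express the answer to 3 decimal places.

For each hypothesis, P(data | H) works out to: P(data | r = 1) = (1/6)(0/5) = 0; P(data | r = 2) = (2/6)(1/5)(0/4) = 0; P(data | r = 3) = (3/6)(2/5)(1/4)(3/3)(2/2) = 1/20; P(data | r = 4) = (4/6)(3/5)(2/4)(2/3)(1/2) = 1/15; P(data | r = 5) = (5/6)(4/5)(3/4)(1/3)(0/2) = 0.
The prior-weighted likelihoods are 1/5 · 0 = 0, 1/5 · 0 = 0, 1/5 · 1/20 = 1/100, 1/5 · 1/15 = 1/75, 1/5 · 0 = 0; these sum to 7/300.
Dividing through by the total gives posterior P(r = 1 | data) = 0, P(r = 2 | data) = 0, P(r = 3 | data) = 3/7, P(r = 4 | data) = 4/7, P(r = 5 | data) = 0.
Averaging over the posterior, P(black next | data) = (1)(3/7) + (0)(4/7) = 3/7.

0.429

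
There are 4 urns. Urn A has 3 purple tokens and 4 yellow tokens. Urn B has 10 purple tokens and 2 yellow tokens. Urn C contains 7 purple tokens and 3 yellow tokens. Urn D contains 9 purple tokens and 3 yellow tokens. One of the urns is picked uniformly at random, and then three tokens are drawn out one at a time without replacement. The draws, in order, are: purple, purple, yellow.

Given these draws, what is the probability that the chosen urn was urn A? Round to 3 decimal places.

Under each hypothesis, the probability of the observed sequence is: P(data | urn A) = (3/7)(2/6)(4/5) = 4/35; P(data | urn B) = (10/12)(9/11)(2/10) = 3/22; P(data | urn C) = (7/10)(6/9)(3/8) = 7/40; P(data | urn D) = (9/12)(8/11)(3/10) = 9/55.
The prior-weighted likelihoods are 1/4 · 4/35 = 1/35, 1/4 · 3/22 = 3/88, 1/4 · 7/40 = 7/160, 1/4 · 9/55 = 9/220; these sum to 33/224.
Hence P(urn A | data) = (1/35) / (33/224) = 32/165.

0.194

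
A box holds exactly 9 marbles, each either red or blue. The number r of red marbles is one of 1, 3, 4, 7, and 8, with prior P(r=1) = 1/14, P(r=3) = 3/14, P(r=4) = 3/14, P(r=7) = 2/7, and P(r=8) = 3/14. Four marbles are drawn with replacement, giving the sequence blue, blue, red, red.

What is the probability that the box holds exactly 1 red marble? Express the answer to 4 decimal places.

0.0199

The likelihood of the observed sequence under each hypothesis: P(data | r = 1) = (8/9)(8/9)(1/9)(1/9) = 0.0097546; P(data | r = 3) = (6/9)(6/9)(3/9)(3/9) = 0.049383; P(data | r = 4) = (5/9)(5/9)(4/9)(4/9) = 0.060966; P(data | r = 7) = (2/9)(2/9)(7/9)(7/9) = 0.029873; P(data | r = 8) = (1/9)(1/9)(8/9)(8/9) = 0.0097546.
Weighting by the prior gives 1/14 · 0.0097546 = 0.00069676, 3/14 · 0.049383 = 0.010582, 3/14 · 0.060966 = 0.013064, 2/7 · 0.029873 = 0.0085353, 3/14 · 0.0097546 = 0.0020903; summing to 0.034969.
So P(r = 1 | data) = (0.00069676) / (0.034969) = 0.019925.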